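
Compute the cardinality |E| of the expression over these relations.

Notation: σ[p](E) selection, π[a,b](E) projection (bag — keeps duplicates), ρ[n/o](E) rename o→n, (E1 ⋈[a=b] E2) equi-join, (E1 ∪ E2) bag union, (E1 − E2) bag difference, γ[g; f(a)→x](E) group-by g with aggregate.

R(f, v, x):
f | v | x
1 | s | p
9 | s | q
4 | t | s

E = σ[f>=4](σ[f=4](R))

Per-node cardinality:
  R → 3
  σ[f=4](R) → 1
  σ[f>=4](σ[f=4](R)) → 1

|E| = 1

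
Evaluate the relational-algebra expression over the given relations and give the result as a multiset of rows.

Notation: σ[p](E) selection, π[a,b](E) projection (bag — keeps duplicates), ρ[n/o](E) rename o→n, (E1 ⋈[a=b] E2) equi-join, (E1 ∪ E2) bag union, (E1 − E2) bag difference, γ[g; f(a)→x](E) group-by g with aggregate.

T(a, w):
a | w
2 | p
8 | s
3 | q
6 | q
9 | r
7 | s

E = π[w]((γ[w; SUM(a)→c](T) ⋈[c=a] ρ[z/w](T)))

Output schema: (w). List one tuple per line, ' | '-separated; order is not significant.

Row counts bottom-up:
  T → 6
  γ[w; SUM(a)→c](T) → 4
  T → 6
  ρ[z/w](T) → 6
  (γ[w; SUM(a)→c](T) ⋈[c=a] ρ[z/w](T)) → 3
  π[w]((γ[w; SUM(a)→c](T) ⋈[c=a] ρ[z/w](T))) → 3

== RESULT ==
w
p
q
r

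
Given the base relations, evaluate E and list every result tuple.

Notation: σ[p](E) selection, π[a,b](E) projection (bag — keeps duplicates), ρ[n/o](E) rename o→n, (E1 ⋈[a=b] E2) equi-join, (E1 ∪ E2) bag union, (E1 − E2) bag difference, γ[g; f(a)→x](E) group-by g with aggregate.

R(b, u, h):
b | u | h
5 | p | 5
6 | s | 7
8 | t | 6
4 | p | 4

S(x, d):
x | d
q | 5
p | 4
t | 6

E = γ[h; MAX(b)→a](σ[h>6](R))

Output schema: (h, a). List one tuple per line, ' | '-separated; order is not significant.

Row counts bottom-up:
  R → 4
  σ[h>6](R) → 1
  γ[h; MAX(b)→a](σ[h>6](R)) → 1

== RESULT ==
h | a
7 | 6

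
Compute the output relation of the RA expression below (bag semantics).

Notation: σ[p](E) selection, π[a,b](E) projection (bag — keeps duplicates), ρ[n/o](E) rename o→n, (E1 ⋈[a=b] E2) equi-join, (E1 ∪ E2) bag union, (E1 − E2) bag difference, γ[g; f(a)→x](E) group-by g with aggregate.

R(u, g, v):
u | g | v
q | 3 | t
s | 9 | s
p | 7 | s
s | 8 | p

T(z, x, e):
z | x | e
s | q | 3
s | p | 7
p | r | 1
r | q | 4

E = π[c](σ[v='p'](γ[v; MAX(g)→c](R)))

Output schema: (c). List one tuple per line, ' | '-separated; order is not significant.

Subexpression sizes:
  R → 4
  γ[v; MAX(g)→c](R) → 3
  σ[v='p'](γ[v; MAX(g)→c](R)) → 1
  π[c](σ[v='p'](γ[v; MAX(g)→c](R))) → 1

== RESULT ==
c
8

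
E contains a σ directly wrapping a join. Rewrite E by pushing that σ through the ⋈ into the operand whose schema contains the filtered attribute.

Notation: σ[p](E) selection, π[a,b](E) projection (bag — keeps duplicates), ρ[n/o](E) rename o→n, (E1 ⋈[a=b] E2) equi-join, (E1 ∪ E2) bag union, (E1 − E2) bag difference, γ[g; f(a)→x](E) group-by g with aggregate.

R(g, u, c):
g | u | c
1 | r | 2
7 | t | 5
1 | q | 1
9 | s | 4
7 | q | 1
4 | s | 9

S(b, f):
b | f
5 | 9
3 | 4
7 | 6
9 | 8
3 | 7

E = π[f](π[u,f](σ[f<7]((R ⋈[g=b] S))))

σ filters on f, owned by the right side.
E' = π[f](π[u,f]((R ⋈[g=b] σ[f<7](S))))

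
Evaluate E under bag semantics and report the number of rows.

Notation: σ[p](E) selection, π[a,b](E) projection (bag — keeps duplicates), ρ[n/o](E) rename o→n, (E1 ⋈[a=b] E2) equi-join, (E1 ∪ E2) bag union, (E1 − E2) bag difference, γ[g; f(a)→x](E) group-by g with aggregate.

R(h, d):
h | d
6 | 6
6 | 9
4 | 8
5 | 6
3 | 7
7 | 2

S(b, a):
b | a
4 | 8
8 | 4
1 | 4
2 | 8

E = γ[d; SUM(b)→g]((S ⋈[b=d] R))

Stepwise |·|:
  S → 4
  R → 6
  (S ⋈[b=d] R) → 2
  γ[d; SUM(b)→g]((S ⋈[b=d] R)) → 2

|E| = 2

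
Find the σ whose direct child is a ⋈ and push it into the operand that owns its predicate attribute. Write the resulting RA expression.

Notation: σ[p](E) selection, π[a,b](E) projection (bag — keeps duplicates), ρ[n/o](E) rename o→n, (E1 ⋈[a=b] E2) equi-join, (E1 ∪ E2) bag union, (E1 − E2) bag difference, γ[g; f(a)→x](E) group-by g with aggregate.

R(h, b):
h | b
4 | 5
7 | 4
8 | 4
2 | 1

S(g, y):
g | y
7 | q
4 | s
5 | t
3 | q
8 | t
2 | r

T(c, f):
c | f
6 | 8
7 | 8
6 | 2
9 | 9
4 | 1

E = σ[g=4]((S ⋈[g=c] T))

σ filters on g, owned by the left side.
E' = (σ[g=4](S) ⋈[g=c] T)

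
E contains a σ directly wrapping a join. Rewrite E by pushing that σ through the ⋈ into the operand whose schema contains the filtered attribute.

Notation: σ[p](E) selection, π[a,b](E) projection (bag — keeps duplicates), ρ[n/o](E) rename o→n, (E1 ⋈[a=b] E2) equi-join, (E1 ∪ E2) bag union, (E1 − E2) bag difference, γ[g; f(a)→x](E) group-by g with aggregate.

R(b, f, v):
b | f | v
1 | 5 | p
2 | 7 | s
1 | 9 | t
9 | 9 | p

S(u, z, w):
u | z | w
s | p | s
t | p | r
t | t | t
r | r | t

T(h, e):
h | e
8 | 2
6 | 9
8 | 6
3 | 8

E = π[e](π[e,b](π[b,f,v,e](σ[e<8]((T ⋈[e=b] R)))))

σ filters on e, owned by the left side.
E' = π[e](π[e,b](π[b,f,v,e]((σ[e<8](T) ⋈[e=b] R))))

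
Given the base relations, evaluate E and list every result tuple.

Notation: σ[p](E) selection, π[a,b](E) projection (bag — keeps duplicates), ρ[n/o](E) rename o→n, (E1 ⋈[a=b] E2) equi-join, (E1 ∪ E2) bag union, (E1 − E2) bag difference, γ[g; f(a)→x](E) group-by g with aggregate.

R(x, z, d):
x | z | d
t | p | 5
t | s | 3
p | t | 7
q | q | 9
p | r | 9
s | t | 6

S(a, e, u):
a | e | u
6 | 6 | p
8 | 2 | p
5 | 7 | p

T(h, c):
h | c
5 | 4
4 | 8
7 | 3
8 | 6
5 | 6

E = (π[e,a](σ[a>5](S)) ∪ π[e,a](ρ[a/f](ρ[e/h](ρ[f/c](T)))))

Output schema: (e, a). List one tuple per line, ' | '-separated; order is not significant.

Stepwise |·|:
  S → 3
  σ[a>5](S) → 2
  π[e,a](σ[a>5](S)) → 2
  T → 5
  ρ[f/c](T) → 5
  ρ[e/h](ρ[f/c](T)) → 5
  ρ[a/f](ρ[e/h](ρ[f/c](T))) → 5
  π[e,a](ρ[a/f](ρ[e/h](ρ[f/c](T)))) → 5
  (π[e,a](σ[a>5](S)) ∪ π[e,a](ρ[a/f](ρ[e/h](ρ[f/c](T))))) → 7

== RESULT ==
e | a
2 | 8
4 | 8
5 | 4
5 | 6
6 | 6
7 | 3
8 | 6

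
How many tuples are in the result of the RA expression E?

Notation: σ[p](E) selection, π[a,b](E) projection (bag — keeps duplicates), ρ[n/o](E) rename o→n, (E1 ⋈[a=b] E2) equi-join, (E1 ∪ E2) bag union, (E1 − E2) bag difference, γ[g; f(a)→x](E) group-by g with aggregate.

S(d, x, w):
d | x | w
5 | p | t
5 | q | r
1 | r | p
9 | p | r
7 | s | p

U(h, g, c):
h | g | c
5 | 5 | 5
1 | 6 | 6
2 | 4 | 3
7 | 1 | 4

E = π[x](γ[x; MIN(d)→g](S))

Row counts bottom-up:
  S → 5
  γ[x; MIN(d)→g](S) → 4
  π[x](γ[x; MIN(d)→g](S)) → 4

|E| = 4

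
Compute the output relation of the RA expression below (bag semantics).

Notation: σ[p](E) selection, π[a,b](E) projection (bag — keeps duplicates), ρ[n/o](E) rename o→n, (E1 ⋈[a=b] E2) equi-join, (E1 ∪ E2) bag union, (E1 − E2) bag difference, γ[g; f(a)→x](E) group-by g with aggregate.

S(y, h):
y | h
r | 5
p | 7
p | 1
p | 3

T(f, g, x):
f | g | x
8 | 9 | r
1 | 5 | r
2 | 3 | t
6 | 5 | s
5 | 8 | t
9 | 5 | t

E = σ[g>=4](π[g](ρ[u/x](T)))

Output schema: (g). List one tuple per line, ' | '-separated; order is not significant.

Per-node cardinality:
  T → 6
  ρ[u/x](T) → 6
  π[g](ρ[u/x](T)) → 6
  σ[g>=4](π[g](ρ[u/x](T))) → 5

== RESULT ==
g
5
5
5
8
9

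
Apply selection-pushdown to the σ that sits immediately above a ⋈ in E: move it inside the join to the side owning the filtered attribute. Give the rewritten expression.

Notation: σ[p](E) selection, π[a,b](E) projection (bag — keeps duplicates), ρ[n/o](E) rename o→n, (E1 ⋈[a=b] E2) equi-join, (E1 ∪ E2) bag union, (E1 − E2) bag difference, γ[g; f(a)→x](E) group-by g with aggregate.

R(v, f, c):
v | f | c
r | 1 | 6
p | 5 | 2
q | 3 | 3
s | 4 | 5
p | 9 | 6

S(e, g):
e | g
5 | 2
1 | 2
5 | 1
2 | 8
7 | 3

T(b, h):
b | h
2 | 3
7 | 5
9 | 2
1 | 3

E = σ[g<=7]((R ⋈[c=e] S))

σ filters on g, owned by the right side.
E' = (R ⋈[c=e] σ[g<=7](S))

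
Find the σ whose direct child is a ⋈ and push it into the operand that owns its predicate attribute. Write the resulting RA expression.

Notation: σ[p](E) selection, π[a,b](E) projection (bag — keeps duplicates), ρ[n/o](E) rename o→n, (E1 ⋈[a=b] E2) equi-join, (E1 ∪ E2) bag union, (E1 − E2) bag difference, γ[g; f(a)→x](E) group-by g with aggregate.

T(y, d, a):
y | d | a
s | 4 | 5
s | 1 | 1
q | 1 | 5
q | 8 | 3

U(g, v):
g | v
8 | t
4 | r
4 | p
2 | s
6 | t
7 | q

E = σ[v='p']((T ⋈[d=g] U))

σ filters on v, owned by the right side.
E' = (T ⋈[d=g] σ[v='p'](U))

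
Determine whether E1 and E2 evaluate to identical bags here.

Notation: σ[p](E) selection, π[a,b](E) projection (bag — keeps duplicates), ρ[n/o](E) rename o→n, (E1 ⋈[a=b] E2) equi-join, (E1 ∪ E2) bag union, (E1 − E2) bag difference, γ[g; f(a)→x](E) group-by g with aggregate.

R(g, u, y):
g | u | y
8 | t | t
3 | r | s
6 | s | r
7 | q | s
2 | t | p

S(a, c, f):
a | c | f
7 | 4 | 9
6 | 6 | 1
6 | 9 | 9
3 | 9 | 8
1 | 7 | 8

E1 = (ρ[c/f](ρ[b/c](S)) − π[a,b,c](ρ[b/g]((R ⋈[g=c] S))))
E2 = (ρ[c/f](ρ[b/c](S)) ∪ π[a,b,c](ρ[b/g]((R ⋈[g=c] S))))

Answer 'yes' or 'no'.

E1 stepwise |·|:
  S → 5
  ρ[b/c](S) → 5
  ρ[c/f](ρ[b/c](S)) → 5
  R → 5
  S → 5
  (R ⋈[g=c] S) → 2
  ρ[b/g]((R ⋈[g=c] S)) → 2
  π[a,b,c](ρ[b/g]((R ⋈[g=c] S))) → 2
  (ρ[c/f](ρ[b/c](S)) − π[a,b,c](ρ[b/g]((R ⋈[g=c] S)))) → 5
E2 stepwise |·|:
  S → 5
  ρ[b/c](S) → 5
  ρ[c/f](ρ[b/c](S)) → 5
  R → 5
  S → 5
  (R ⋈[g=c] S) → 2
  ρ[b/g]((R ⋈[g=c] S)) → 2
  π[a,b,c](ρ[b/g]((R ⋈[g=c] S))) → 2
  (ρ[c/f](ρ[b/c](S)) ∪ π[a,b,c](ρ[b/g]((R ⋈[g=c] S)))) → 7

E1 result:
a | b | c
1 | 7 | 8
3 | 9 | 8
6 | 6 | 1
6 | 9 | 9
7 | 4 | 9
E2 result:
a | b | c
1 | 7 | 7
1 | 7 | 8
3 | 9 | 8
6 | 6 | 1
6 | 6 | 6
6 | 9 | 9
7 | 4 | 9
Witness: (6, 6, 6) appears 0× in E1 but 1× in E2.

no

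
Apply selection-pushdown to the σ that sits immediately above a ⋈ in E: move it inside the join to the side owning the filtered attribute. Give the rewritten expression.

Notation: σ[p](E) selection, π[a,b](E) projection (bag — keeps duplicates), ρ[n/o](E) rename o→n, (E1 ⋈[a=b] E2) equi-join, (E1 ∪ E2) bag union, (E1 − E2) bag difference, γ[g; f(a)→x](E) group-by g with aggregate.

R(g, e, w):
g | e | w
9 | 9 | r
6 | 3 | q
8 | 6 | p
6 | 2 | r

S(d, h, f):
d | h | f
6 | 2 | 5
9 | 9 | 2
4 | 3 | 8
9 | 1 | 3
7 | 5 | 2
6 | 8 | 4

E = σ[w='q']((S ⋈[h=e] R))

σ filters on w, owned by the right side.
E' = (S ⋈[h=e] σ[w='q'](R))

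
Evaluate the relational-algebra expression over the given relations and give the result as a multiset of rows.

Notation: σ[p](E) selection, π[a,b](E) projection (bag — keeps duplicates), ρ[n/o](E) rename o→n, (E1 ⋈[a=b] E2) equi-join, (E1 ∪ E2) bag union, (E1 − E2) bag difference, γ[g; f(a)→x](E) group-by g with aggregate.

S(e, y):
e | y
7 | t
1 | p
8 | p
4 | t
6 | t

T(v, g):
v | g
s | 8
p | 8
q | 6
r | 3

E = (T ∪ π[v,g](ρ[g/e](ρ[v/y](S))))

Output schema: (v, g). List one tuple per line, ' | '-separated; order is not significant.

Row counts bottom-up:
  T → 4
  S → 5
  ρ[v/y](S) → 5
  ρ[g/e](ρ[v/y](S)) → 5
  π[v,g](ρ[g/e](ρ[v/y](S))) → 5
  (T ∪ π[v,g](ρ[g/e](ρ[v/y](S)))) → 9

== RESULT ==
v | g
p | 1
p | 8
p | 8
q | 6
r | 3
s | 8
t | 4
t | 6
t | 7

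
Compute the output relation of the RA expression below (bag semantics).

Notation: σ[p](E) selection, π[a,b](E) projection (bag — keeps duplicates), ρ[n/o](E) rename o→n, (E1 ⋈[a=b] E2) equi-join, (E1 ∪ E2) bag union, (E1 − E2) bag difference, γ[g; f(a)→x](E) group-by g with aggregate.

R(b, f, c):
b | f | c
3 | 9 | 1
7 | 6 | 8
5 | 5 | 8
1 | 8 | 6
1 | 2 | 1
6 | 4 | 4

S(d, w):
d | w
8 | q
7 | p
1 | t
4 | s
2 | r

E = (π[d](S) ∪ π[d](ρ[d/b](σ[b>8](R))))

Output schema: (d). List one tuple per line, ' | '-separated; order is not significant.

Per-node cardinality:
  S → 5
  π[d](S) → 5
  R → 6
  σ[b>8](R) → 0
  ρ[d/b](σ[b>8](R)) → 0
  π[d](ρ[d/b](σ[b>8](R))) → 0
  (π[d](S) ∪ π[d](ρ[d/b](σ[b>8](R)))) → 5

== RESULT ==
d
1
2
4
7
8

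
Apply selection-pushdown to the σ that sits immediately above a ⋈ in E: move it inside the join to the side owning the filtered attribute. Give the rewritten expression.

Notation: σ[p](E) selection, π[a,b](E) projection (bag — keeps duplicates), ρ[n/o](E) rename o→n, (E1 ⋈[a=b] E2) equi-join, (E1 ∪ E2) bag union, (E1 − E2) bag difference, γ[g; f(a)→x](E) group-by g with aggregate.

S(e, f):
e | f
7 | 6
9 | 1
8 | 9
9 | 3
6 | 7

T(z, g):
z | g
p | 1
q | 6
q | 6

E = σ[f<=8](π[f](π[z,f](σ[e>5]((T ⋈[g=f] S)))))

σ filters on e, owned by the right side.
E' = σ[f<=8](π[f](π[z,f]((T ⋈[g=f] σ[e>5](S)))))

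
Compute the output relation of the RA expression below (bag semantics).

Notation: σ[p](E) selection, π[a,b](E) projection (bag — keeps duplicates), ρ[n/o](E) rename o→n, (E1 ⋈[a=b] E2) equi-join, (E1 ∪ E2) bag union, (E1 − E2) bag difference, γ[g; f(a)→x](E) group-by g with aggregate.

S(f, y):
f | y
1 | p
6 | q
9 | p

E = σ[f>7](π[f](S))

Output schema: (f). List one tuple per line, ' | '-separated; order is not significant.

Row counts bottom-up:
  S → 3
  π[f](S) → 3
  σ[f>7](π[f](S)) → 1

== RESULT ==
f
9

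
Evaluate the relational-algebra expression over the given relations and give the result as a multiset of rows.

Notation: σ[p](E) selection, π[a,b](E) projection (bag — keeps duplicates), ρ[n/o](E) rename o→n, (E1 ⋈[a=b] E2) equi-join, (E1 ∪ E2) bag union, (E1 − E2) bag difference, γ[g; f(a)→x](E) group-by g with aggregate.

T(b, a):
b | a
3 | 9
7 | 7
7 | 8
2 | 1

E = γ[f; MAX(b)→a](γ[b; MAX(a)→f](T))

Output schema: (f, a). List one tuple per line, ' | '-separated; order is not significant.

Per-node cardinality:
  T → 4
  γ[b; MAX(a)→f](T) → 3
  γ[f; MAX(b)→a](γ[b; MAX(a)→f](T)) → 3

== RESULT ==
f | a
1 | 2
8 | 7
9 | 3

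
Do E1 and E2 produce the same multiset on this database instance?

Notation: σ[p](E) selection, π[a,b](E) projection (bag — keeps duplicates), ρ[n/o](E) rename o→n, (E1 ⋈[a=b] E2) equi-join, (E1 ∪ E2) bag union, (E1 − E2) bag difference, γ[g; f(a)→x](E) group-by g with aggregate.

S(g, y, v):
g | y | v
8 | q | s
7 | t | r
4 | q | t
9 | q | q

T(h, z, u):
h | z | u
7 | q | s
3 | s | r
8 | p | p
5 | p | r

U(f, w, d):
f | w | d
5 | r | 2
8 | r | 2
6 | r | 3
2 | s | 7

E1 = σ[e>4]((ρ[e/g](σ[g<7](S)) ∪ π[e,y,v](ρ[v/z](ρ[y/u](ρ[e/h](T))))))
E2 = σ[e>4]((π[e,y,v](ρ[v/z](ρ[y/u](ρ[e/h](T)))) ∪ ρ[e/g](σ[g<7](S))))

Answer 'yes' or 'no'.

E1 row counts bottom-up:
  S → 4
  σ[g<7](S) → 1
  ρ[e/g](σ[g<7](S)) → 1
  T → 4
  ρ[e/h](T) → 4
  ρ[y/u](ρ[e/h](T)) → 4
  ρ[v/z](ρ[y/u](ρ[e/h](T))) → 4
  π[e,y,v](ρ[v/z](ρ[y/u](ρ[e/h](T)))) → 4
  (ρ[e/g](σ[g<7](S)) ∪ π[e,y,v](ρ[v/z](ρ[y/u](ρ[e/h](T))))) → 5
  σ[e>4]((ρ[e/g](σ[g<7](S)) ∪ π[e,y,v](ρ[v/z](ρ[y/u](ρ[e/h](T)))))) → 3
E2 row counts bottom-up:
  T → 4
  ρ[e/h](T) → 4
  ρ[y/u](ρ[e/h](T)) → 4
  ρ[v/z](ρ[y/u](ρ[e/h](T))) → 4
  π[e,y,v](ρ[v/z](ρ[y/u](ρ[e/h](T)))) → 4
  S → 4
  σ[g<7](S) → 1
  ρ[e/g](σ[g<7](S)) → 1
  (π[e,y,v](ρ[v/z](ρ[y/u](ρ[e/h](T)))) ∪ ρ[e/g](σ[g<7](S))) → 5
  σ[e>4]((π[e,y,v](ρ[v/z](ρ[y/u](ρ[e/h](T)))) ∪ ρ[e/g](σ[g<7](S)))) → 3

E1 and E2 produce the same multiset:
e | y | v
5 | r | p
7 | s | q
8 | p | p

yes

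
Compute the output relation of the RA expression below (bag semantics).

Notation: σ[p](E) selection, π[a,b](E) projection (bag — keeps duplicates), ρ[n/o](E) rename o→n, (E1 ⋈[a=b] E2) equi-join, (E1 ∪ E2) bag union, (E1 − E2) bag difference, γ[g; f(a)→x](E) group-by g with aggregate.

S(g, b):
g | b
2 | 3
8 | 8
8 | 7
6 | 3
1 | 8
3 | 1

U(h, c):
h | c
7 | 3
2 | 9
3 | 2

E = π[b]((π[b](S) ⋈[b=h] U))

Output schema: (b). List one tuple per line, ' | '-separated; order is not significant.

Per-node cardinality:
  S → 6
  π[b](S) → 6
  U → 3
  (π[b](S) ⋈[b=h] U) → 3
  π[b]((π[b](S) ⋈[b=h] U)) → 3

== RESULT ==
b
3
3
7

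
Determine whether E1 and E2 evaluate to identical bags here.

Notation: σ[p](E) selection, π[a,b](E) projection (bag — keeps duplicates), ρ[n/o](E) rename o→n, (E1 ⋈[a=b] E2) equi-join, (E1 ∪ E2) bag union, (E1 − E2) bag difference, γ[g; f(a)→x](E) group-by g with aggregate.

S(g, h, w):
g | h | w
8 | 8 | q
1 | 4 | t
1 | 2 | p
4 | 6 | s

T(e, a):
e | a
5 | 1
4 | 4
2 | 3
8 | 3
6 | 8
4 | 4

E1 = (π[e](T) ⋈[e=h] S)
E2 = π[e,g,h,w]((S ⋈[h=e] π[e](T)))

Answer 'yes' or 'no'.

E1 row counts bottom-up:
  T → 6
  π[e](T) → 6
  S → 4
  (π[e](T) ⋈[e=h] S) → 5
E2 row counts bottom-up:
  S → 4
  T → 6
  π[e](T) → 6
  (S ⋈[h=e] π[e](T)) → 5
  π[e,g,h,w]((S ⋈[h=e] π[e](T))) → 5

E1 and E2 produce the same multiset:
e | g | h | w
2 | 1 | 2 | p
4 | 1 | 4 | t
4 | 1 | 4 | t
6 | 4 | 6 | s
8 | 8 | 8 | q

yes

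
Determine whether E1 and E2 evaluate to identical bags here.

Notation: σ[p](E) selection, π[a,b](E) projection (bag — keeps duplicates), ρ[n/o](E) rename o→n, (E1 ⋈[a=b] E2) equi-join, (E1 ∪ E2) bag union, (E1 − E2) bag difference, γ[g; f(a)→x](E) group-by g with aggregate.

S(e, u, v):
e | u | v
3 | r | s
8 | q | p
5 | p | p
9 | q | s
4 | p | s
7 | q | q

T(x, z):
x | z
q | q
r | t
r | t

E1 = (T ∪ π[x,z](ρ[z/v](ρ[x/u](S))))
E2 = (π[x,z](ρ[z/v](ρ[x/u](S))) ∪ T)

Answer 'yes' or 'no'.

E1 row counts bottom-up:
  T → 3
  S → 6
  ρ[x/u](S) → 6
  ρ[z/v](ρ[x/u](S)) → 6
  π[x,z](ρ[z/v](ρ[x/u](S))) → 6
  (T ∪ π[x,z](ρ[z/v](ρ[x/u](S)))) → 9
E2 row counts bottom-up:
  S → 6
  ρ[x/u](S) → 6
  ρ[z/v](ρ[x/u](S)) → 6
  π[x,z](ρ[z/v](ρ[x/u](S))) → 6
  T → 3
  (π[x,z](ρ[z/v](ρ[x/u](S))) ∪ T) → 9

E1 and E2 produce the same multiset:
x | z
p | p
p | s
q | p
q | q
q | q
q | s
r | s
r | t
r | t

yes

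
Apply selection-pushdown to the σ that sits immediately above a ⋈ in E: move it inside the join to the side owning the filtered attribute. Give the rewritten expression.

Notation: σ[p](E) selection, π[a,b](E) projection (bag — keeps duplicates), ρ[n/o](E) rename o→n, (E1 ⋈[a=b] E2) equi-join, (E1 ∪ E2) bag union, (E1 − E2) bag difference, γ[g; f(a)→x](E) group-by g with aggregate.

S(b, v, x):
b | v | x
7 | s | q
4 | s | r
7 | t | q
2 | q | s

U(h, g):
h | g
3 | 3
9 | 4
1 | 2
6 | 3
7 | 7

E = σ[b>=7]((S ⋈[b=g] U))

σ filters on b, owned by the left side.
E' = (σ[b>=7](S) ⋈[b=g] U)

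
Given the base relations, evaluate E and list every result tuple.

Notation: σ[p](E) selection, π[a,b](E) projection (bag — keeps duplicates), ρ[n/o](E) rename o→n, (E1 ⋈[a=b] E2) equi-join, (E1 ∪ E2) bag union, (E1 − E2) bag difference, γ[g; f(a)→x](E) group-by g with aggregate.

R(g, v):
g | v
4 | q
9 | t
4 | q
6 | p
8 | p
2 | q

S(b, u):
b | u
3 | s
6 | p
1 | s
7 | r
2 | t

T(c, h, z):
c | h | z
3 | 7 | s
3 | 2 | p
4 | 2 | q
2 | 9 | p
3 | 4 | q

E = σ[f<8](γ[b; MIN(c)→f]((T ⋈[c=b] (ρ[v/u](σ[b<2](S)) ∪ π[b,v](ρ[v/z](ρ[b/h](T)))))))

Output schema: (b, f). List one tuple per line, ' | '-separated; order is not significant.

Stepwise |·|:
  T → 5
  S → 5
  σ[b<2](S) → 1
  ρ[v/u](σ[b<2](S)) → 1
  T → 5
  ρ[b/h](T) → 5
  ρ[v/z](ρ[b/h](T)) → 5
  π[b,v](ρ[v/z](ρ[b/h](T))) → 5
  (ρ[v/u](σ[b<2](S)) ∪ π[b,v](ρ[v/z](ρ[b/h](T)))) → 6
  (T ⋈[c=b] (ρ[v/u](σ[b<2](S)) ∪ π[b,v](ρ[v/z](ρ[b/h](T))))) → 3
  γ[b; MIN(c)→f]((T ⋈[c=b] (ρ[v/u](σ[b<2](S)) ∪ π[b,v](ρ[v/z](ρ[b/h](T)))))) → 2
  σ[f<8](γ[b; MIN(c)→f]((T ⋈[c=b] (ρ[v/u](σ[b<2](S)) ∪ π[b,v](ρ[v/z](ρ[b/h](T))))))) → 2

== RESULT ==
b | f
2 | 2
4 | 4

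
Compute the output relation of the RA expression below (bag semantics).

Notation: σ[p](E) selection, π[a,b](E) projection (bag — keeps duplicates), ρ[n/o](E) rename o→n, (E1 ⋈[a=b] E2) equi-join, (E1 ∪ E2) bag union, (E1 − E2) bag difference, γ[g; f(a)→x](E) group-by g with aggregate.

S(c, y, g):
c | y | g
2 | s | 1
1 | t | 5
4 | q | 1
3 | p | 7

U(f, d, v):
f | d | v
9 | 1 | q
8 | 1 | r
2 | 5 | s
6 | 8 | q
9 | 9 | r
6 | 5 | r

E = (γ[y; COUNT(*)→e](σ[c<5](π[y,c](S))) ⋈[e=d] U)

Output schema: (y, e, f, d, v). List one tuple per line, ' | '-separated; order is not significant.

Row counts bottom-up:
  S → 4
  π[y,c](S) → 4
  σ[c<5](π[y,c](S)) → 4
  γ[y; COUNT(*)→e](σ[c<5](π[y,c](S))) → 4
  U → 6
  (γ[y; COUNT(*)→e](σ[c<5](π[y,c](S))) ⋈[e=d] U) → 8

== RESULT ==
y | e | f | d | v
p | 1 | 8 | 1 | r
p | 1 | 9 | 1 | q
q | 1 | 8 | 1 | r
q | 1 | 9 | 1 | q
s | 1 | 8 | 1 | r
s | 1 | 9 | 1 | q
t | 1 | 8 | 1 | r
t | 1 | 9 | 1 | q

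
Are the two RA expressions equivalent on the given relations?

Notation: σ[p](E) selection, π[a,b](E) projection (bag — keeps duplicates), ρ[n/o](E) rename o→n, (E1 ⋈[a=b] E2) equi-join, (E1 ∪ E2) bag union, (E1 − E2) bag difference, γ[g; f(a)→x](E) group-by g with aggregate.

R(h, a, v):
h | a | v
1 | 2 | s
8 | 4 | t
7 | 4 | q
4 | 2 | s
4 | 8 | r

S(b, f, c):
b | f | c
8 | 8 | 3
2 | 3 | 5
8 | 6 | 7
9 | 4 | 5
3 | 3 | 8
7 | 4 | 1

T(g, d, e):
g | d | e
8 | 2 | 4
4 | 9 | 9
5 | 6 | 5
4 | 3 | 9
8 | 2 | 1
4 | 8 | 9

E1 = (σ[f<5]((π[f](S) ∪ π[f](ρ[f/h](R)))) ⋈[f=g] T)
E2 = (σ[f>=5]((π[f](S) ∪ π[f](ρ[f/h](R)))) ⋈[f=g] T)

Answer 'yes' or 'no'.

E1 stepwise |·|:
  S → 6
  π[f](S) → 6
  R → 5
  ρ[f/h](R) → 5
  π[f](ρ[f/h](R)) → 5
  (π[f](S) ∪ π[f](ρ[f/h](R))) → 11
  σ[f<5]((π[f](S) ∪ π[f](ρ[f/h](R)))) → 7
  T → 6
  (σ[f<5]((π[f](S) ∪ π[f](ρ[f/h](R)))) ⋈[f=g] T) → 12
E2 stepwise |·|:
  S → 6
  π[f](S) → 6
  R → 5
  ρ[f/h](R) → 5
  π[f](ρ[f/h](R)) → 5
  (π[f](S) ∪ π[f](ρ[f/h](R))) → 11
  σ[f>=5]((π[f](S) ∪ π[f](ρ[f/h](R)))) → 4
  T → 6
  (σ[f>=5]((π[f](S) ∪ π[f](ρ[f/h](R)))) ⋈[f=g] T) → 4

E1 result:
f | g | d | e
4 | 4 | 3 | 9
4 | 4 | 3 | 9
4 | 4 | 3 | 9
4 | 4 | 3 | 9
4 | 4 | 8 | 9
4 | 4 | 8 | 9
4 | 4 | 8 | 9
4 | 4 | 8 | 9
4 | 4 | 9 | 9
4 | 4 | 9 | 9
4 | 4 | 9 | 9
4 | 4 | 9 | 9
E2 result:
f | g | d | e
8 | 8 | 2 | 1
8 | 8 | 2 | 1
8 | 8 | 2 | 4
8 | 8 | 2 | 4
Witness: (8, 8, 2, 4) appears 0× in E1 but 2× in E2.

no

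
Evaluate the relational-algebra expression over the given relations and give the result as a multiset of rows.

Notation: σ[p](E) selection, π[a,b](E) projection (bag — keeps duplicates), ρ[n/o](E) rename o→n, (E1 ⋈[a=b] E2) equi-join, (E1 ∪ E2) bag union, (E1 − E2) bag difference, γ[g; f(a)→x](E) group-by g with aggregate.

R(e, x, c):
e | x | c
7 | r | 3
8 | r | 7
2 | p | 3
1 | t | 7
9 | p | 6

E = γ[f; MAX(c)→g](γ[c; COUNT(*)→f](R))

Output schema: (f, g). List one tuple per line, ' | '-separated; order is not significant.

Stepwise |·|:
  R → 5
  γ[c; COUNT(*)→f](R) → 3
  γ[f; MAX(c)→g](γ[c; COUNT(*)→f](R)) → 2

== RESULT ==
f | g
1 | 6
2 | 7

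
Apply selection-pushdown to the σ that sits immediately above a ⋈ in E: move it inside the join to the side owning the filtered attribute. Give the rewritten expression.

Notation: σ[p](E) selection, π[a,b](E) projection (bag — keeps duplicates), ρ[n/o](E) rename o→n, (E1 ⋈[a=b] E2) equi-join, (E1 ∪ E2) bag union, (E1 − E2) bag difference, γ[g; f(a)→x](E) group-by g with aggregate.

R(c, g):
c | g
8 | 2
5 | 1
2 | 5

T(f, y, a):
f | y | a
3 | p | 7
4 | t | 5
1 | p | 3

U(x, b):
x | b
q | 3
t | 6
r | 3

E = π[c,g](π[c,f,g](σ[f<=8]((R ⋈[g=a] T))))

σ filters on f, owned by the right side.
E' = π[c,g](π[c,f,g]((R ⋈[g=a] σ[f<=8](T))))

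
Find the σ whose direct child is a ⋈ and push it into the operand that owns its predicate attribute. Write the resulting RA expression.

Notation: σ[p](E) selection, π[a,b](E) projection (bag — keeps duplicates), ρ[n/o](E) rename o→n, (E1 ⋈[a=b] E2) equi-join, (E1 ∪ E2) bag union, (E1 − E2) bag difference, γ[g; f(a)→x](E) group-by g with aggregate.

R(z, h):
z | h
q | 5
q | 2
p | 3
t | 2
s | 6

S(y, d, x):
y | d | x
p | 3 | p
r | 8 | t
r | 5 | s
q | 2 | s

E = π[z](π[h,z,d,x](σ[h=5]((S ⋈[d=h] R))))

σ filters on h, owned by the right side.
E' = π[z](π[h,z,d,x]((S ⋈[d=h] σ[h=5](R))))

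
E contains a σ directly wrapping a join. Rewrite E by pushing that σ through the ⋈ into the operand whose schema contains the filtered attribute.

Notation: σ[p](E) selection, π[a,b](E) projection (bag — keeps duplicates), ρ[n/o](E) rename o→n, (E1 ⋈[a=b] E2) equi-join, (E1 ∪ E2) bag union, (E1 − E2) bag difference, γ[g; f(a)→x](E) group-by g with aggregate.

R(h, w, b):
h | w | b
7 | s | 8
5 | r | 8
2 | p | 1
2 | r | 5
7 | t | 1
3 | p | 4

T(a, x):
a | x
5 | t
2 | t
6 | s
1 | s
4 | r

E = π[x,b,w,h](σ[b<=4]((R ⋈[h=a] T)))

σ filters on b, owned by the left side.
E' = π[x,b,w,h]((σ[b<=4](R) ⋈[h=a] T))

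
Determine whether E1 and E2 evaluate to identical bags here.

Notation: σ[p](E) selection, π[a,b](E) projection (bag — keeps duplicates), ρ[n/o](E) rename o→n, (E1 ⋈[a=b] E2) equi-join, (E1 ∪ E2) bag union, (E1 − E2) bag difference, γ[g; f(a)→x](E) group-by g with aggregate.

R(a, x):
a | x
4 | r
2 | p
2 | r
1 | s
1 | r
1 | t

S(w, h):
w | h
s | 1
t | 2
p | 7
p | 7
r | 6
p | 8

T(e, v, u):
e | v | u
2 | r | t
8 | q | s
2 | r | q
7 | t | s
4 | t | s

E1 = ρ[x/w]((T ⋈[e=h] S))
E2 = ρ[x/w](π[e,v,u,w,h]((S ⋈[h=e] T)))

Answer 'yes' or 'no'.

E1 per-node cardinality:
  T → 5
  S → 6
  (T ⋈[e=h] S) → 5
  ρ[x/w]((T ⋈[e=h] S)) → 5
E2 per-node cardinality:
  S → 6
  T → 5
  (S ⋈[h=e] T) → 5
  π[e,v,u,w,h]((S ⋈[h=e] T)) → 5
  ρ[x/w](π[e,v,u,w,h]((S ⋈[h=e] T))) → 5

E1 and E2 produce the same multiset:
e | v | u | x | h
2 | r | q | t | 2
2 | r | t | t | 2
7 | t | s | p | 7
7 | t | s | p | 7
8 | q | s | p | 8

yes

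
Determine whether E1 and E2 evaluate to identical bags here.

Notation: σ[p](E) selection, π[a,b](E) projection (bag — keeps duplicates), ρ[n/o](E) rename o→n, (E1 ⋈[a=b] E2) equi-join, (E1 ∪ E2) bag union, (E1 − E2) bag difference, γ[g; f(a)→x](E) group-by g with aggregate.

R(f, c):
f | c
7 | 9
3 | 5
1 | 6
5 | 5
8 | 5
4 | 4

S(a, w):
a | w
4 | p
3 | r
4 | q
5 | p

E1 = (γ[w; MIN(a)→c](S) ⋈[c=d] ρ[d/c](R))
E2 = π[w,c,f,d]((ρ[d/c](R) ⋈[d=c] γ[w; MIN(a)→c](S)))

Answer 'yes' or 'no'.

E1 subexpression sizes:
  S → 4
  γ[w; MIN(a)→c](S) → 3
  R → 6
  ρ[d/c](R) → 6
  (γ[w; MIN(a)→c](S) ⋈[c=d] ρ[d/c](R)) → 2
E2 subexpression sizes:
  R → 6
  ρ[d/c](R) → 6
  S → 4
  γ[w; MIN(a)→c](S) → 3
  (ρ[d/c](R) ⋈[d=c] γ[w; MIN(a)→c](S)) → 2
  π[w,c,f,d]((ρ[d/c](R) ⋈[d=c] γ[w; MIN(a)→c](S))) → 2

E1 and E2 produce the same multiset:
w | c | f | d
p | 4 | 4 | 4
q | 4 | 4 | 4

yes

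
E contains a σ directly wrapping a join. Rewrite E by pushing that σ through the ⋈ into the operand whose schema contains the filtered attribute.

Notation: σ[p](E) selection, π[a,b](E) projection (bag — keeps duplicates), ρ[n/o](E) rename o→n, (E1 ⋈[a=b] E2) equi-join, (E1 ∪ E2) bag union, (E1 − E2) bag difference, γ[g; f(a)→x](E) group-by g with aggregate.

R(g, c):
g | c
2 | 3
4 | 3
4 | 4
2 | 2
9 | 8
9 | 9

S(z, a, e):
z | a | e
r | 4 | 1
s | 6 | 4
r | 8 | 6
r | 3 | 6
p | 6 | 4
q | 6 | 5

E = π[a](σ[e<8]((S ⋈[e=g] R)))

σ filters on e, owned by the left side.
E' = π[a]((σ[e<8](S) ⋈[e=g] R))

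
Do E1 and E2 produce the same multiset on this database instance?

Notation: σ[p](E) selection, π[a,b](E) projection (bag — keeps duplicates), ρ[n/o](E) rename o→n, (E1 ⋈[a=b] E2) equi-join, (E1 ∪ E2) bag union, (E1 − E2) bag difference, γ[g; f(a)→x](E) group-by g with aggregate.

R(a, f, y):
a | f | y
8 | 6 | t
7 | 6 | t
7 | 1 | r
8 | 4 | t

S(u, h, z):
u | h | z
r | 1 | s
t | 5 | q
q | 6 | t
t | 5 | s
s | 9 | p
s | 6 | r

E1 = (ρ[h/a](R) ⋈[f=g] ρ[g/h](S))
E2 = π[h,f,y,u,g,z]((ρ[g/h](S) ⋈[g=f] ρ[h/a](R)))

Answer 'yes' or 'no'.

E1 per-node cardinality:
  R → 4
  ρ[h/a](R) → 4
  S → 6
  ρ[g/h](S) → 6
  (ρ[h/a](R) ⋈[f=g] ρ[g/h](S)) → 5
E2 per-node cardinality:
  S → 6
  ρ[g/h](S) → 6
  R → 4
  ρ[h/a](R) → 4
  (ρ[g/h](S) ⋈[g=f] ρ[h/a](R)) → 5
  π[h,f,y,u,g,z]((ρ[g/h](S) ⋈[g=f] ρ[h/a](R))) → 5

E1 and E2 produce the same multiset:
h | f | y | u | g | z
7 | 1 | r | r | 1 | s
7 | 6 | t | q | 6 | t
7 | 6 | t | s | 6 | r
8 | 6 | t | q | 6 | t
8 | 6 | t | s | 6 | r

yes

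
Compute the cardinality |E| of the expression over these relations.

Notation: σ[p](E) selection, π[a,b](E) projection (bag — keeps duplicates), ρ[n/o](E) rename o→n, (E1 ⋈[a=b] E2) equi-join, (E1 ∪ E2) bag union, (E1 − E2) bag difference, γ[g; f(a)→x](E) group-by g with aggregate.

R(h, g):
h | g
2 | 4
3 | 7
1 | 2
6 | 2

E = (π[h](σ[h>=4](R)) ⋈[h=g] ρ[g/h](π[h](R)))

Row counts bottom-up:
  R → 4
  σ[h>=4](R) → 1
  π[h](σ[h>=4](R)) → 1
  R → 4
  π[h](R) → 4
  ρ[g/h](π[h](R)) → 4
  (π[h](σ[h>=4](R)) ⋈[h=g] ρ[g/h](π[h](R))) → 1

|E| = 1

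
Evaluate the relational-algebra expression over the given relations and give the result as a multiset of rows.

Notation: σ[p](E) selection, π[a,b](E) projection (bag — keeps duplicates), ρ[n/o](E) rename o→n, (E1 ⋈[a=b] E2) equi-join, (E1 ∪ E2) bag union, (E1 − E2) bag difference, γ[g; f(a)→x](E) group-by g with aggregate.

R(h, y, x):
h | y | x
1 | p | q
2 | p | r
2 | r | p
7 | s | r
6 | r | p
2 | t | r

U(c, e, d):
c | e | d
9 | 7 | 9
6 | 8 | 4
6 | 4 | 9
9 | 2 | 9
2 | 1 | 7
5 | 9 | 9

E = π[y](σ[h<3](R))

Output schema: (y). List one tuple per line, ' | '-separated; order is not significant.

Row counts bottom-up:
  R → 6
  σ[h<3](R) → 4
  π[y](σ[h<3](R)) → 4

== RESULT ==
y
p
p
r
t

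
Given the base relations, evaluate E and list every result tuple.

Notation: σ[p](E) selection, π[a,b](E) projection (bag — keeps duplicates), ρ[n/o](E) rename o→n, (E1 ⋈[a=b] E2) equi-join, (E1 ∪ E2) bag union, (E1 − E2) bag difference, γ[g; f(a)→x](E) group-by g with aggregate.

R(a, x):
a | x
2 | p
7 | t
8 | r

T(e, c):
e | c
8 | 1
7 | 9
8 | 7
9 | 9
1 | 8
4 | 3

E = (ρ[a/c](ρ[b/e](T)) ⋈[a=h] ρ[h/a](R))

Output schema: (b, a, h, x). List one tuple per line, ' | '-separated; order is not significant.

Row counts bottom-up:
  T → 6
  ρ[b/e](T) → 6
  ρ[a/c](ρ[b/e](T)) → 6
  R → 3
  ρ[h/a](R) → 3
  (ρ[a/c](ρ[b/e](T)) ⋈[a=h] ρ[h/a](R)) → 2

== RESULT ==
b | a | h | x
1 | 8 | 8 | r
8 | 7 | 7 | t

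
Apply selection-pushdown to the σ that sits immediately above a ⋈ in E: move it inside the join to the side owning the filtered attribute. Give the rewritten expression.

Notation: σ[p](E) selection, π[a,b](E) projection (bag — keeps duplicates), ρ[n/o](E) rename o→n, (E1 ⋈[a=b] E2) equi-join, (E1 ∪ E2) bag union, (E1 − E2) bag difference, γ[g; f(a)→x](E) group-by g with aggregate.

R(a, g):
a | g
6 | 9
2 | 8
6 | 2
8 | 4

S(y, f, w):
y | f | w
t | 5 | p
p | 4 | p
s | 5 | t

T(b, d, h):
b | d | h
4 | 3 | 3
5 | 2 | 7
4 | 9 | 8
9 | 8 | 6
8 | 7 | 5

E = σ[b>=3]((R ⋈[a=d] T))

σ filters on b, owned by the right side.
E' = (R ⋈[a=d] σ[b>=3](T))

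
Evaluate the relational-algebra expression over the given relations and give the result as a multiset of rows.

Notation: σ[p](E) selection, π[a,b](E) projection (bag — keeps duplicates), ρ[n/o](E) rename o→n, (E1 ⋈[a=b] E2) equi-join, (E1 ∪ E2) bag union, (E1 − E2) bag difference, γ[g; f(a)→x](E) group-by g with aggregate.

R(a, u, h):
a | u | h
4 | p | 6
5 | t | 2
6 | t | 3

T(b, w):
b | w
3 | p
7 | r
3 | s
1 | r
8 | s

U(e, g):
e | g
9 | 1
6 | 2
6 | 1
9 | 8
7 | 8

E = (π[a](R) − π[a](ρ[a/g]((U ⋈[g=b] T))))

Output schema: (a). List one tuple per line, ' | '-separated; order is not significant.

Subexpression sizes:
  R → 3
  π[a](R) → 3
  U → 5
  T → 5
  (U ⋈[g=b] T) → 4
  ρ[a/g]((U ⋈[g=b] T)) → 4
  π[a](ρ[a/g]((U ⋈[g=b] T))) → 4
  (π[a](R) − π[a](ρ[a/g]((U ⋈[g=b] T)))) → 3

== RESULT ==
a
4
5
6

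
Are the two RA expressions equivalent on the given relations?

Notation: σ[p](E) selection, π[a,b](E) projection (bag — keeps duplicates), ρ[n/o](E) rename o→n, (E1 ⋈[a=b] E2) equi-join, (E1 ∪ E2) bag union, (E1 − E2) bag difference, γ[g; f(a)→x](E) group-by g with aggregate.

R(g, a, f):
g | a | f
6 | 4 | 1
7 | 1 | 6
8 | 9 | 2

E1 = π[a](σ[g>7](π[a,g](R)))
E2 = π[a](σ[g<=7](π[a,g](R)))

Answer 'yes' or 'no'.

E1 per-node cardinality:
  R → 3
  π[a,g](R) → 3
  σ[g>7](π[a,g](R)) → 1
  π[a](σ[g>7](π[a,g](R))) → 1
E2 per-node cardinality:
  R → 3
  π[a,g](R) → 3
  σ[g<=7](π[a,g](R)) → 2
  π[a](σ[g<=7](π[a,g](R))) → 2

E1 result:
a
9
E2 result:
a
1
4
Witness: (1,) appears 0× in E1 but 1× in E2.

no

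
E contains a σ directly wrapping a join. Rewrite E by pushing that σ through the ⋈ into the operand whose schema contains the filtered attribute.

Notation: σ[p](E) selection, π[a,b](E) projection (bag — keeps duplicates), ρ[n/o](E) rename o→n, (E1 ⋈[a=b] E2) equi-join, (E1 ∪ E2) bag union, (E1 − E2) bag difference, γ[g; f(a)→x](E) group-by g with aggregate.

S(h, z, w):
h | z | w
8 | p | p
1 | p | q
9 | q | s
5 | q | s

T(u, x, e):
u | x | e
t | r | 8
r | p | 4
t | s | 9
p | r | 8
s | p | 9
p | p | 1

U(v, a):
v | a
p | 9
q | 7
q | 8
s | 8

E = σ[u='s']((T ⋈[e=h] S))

σ filters on u, owned by the left side.
E' = (σ[u='s'](T) ⋈[e=h] S)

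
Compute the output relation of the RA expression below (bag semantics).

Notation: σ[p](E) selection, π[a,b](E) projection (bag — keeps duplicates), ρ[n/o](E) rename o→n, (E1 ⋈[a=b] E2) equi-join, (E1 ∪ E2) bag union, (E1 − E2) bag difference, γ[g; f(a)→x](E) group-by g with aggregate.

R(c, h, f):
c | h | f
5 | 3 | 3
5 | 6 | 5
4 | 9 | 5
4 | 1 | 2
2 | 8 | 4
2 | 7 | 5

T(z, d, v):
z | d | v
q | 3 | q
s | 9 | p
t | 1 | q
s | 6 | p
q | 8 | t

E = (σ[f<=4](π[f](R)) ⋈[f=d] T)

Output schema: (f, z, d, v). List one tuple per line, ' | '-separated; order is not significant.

Stepwise |·|:
  R → 6
  π[f](R) → 6
  σ[f<=4](π[f](R)) → 3
  T → 5
  (σ[f<=4](π[f](R)) ⋈[f=d] T) → 1

== RESULT ==
f | z | d | v
3 | q | 3 | q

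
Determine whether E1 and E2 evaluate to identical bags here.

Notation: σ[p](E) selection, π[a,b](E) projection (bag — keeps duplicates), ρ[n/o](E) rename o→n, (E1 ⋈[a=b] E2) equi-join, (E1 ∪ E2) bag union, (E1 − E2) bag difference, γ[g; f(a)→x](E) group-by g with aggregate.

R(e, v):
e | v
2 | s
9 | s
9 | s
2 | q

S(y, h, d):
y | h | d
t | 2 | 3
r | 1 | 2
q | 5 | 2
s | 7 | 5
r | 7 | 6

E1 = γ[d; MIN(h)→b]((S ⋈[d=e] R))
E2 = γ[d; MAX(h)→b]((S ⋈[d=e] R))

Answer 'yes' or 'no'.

E1 subexpression sizes:
  S → 5
  R → 4
  (S ⋈[d=e] R) → 4
  γ[d; MIN(h)→b]((S ⋈[d=e] R)) → 1
E2 subexpression sizes:
  S → 5
  R → 4
  (S ⋈[d=e] R) → 4
  γ[d; MAX(h)→b]((S ⋈[d=e] R)) → 1

E1 result:
d | b
2 | 1
E2 result:
d | b
2 | 5
Witness: (2, 5) appears 0× in E1 but 1× in E2.

no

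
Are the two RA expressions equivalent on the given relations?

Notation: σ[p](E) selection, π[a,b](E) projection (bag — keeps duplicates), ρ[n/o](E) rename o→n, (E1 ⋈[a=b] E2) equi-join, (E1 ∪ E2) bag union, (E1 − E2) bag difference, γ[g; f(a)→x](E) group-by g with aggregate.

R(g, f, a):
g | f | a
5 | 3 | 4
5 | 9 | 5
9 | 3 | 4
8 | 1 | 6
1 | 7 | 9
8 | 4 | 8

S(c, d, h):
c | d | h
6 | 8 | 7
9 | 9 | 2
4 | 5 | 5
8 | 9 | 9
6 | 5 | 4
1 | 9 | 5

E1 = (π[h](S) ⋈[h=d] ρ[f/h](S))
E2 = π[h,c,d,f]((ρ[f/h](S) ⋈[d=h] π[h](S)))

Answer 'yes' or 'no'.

E1 stepwise |·|:
  S → 6
  π[h](S) → 6
  S → 6
  ρ[f/h](S) → 6
  (π[h](S) ⋈[h=d] ρ[f/h](S)) → 7
E2 stepwise |·|:
  S → 6
  ρ[f/h](S) → 6
  S → 6
  π[h](S) → 6
  (ρ[f/h](S) ⋈[d=h] π[h](S)) → 7
  π[h,c,d,f]((ρ[f/h](S) ⋈[d=h] π[h](S))) → 7

E1 and E2 produce the same multiset:
h | c | d | f
5 | 4 | 5 | 5
5 | 4 | 5 | 5
5 | 6 | 5 | 4
5 | 6 | 5 | 4
9 | 1 | 9 | 5
9 | 8 | 9 | 9
9 | 9 | 9 | 2

yes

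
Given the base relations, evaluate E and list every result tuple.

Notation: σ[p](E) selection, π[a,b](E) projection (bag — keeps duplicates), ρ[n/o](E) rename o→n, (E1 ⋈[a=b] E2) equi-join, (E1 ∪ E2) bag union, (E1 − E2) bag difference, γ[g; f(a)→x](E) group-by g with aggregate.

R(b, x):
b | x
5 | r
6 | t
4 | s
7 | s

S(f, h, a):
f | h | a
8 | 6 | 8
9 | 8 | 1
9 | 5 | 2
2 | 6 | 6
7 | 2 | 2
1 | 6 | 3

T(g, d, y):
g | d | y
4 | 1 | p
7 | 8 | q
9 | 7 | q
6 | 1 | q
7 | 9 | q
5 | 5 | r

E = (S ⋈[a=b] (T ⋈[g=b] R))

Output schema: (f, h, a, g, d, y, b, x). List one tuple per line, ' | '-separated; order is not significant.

Stepwise |·|:
  S → 6
  T → 6
  R → 4
  (T ⋈[g=b] R) → 5
  (S ⋈[a=b] (T ⋈[g=b] R)) → 1

== RESULT ==
f | h | a | g | d | y | b | x
2 | 6 | 6 | 6 | 1 | q | 6 | t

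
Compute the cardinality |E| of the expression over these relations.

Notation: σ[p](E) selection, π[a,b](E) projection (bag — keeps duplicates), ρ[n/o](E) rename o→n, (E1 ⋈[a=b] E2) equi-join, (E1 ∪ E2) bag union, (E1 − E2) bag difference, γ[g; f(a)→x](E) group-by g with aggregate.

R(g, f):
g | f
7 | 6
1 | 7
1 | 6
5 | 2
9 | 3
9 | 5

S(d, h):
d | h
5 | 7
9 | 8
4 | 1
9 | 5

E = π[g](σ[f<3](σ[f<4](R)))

Stepwise |·|:
  R → 6
  σ[f<4](R) → 2
  σ[f<3](σ[f<4](R)) → 1
  π[g](σ[f<3](σ[f<4](R))) → 1

|E| = 1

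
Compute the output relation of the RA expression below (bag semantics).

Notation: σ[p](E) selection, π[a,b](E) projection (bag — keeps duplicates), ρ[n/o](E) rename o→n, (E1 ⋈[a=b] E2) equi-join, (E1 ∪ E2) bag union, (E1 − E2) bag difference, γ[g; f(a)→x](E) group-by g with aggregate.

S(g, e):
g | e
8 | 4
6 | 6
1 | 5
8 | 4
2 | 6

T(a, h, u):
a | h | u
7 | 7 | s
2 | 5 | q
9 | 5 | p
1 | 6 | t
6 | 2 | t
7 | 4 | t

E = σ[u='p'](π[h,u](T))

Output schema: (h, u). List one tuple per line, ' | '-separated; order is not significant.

Subexpression sizes:
  T → 6
  π[h,u](T) → 6
  σ[u='p'](π[h,u](T)) → 1

== RESULT ==
h | u
5 | p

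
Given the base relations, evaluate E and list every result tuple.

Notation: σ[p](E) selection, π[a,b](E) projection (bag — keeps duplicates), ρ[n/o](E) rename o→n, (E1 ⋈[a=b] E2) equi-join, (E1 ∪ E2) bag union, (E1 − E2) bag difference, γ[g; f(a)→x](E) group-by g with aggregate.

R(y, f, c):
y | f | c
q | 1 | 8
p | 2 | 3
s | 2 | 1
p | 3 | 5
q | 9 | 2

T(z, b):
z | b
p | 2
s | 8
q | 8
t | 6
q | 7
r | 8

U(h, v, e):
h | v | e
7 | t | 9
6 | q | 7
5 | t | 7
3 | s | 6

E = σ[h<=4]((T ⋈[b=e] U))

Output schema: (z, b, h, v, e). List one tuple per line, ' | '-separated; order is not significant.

Subexpression sizes:
  T → 6
  U → 4
  (T ⋈[b=e] U) → 3
  σ[h<=4]((T ⋈[b=e] U)) → 1

== RESULT ==
z | b | h | v | e
t | 6 | 3 | s | 6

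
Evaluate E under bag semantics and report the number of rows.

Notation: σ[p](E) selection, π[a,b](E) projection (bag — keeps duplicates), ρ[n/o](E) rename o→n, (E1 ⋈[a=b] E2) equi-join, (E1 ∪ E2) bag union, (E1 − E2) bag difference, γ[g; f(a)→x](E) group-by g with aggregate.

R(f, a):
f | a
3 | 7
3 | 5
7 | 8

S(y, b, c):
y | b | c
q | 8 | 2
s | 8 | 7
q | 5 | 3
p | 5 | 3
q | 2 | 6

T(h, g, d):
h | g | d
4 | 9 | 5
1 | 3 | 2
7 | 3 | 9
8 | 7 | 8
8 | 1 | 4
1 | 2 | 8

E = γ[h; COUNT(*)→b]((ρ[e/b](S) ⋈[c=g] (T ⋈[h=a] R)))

Stepwise |·|:
  S → 5
  ρ[e/b](S) → 5
  T → 6
  R → 3
  (T ⋈[h=a] R) → 3
  (ρ[e/b](S) ⋈[c=g] (T ⋈[h=a] R)) → 3
  γ[h; COUNT(*)→b]((ρ[e/b](S) ⋈[c=g] (T ⋈[h=a] R))) → 2

|E| = 2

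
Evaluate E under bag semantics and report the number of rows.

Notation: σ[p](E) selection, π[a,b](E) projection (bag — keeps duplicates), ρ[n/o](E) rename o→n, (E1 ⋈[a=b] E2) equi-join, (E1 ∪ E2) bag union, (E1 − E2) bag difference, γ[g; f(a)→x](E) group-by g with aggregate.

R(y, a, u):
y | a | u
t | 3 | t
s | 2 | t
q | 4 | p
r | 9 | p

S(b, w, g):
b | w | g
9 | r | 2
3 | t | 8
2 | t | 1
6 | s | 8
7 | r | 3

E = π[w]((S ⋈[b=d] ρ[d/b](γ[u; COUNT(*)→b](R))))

Row counts bottom-up:
  S → 5
  R → 4
  γ[u; COUNT(*)→b](R) → 2
  ρ[d/b](γ[u; COUNT(*)→b](R)) → 2
  (S ⋈[b=d] ρ[d/b](γ[u; COUNT(*)→b](R))) → 2
  π[w]((S ⋈[b=d] ρ[d/b](γ[u; COUNT(*)→b](R)))) → 2

|E| = 2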